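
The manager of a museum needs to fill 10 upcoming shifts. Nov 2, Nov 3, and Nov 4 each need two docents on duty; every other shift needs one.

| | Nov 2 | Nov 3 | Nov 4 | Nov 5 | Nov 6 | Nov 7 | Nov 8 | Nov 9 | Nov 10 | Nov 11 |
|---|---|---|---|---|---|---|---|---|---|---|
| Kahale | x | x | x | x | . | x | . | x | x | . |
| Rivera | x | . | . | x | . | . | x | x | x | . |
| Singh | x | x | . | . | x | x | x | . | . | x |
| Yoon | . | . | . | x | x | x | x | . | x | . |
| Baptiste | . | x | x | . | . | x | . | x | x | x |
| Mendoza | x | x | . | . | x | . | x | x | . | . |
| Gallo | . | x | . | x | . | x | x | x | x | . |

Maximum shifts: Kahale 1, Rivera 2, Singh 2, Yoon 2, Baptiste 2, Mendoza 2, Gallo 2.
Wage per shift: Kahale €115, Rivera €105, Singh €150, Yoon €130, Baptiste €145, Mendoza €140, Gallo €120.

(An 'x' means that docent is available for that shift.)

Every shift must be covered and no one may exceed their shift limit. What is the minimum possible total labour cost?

Nov 4 can only be covered by Kahale and Baptiste, so that assignment is forced.
Picking the cheapest available docent for each shift independently would cost €1525, but that ignores the shift limits.
An optimal schedule: Nov 2→Rivera+Mendoza, Nov 3→Mendoza+Gallo, Nov 4→Kahale+Baptiste, Nov 5→Rivera, Nov 6→Singh, Nov 7→Yoon, Nov 8→Yoon, Nov 9→Baptiste, Nov 10→Gallo, Nov 11→Singh.
Total: 105 + 140 + 140 + 120 + 115 + 145 + 105 + 150 + 130 + 130 + 145 + 120 + 150 = €1695.

€1695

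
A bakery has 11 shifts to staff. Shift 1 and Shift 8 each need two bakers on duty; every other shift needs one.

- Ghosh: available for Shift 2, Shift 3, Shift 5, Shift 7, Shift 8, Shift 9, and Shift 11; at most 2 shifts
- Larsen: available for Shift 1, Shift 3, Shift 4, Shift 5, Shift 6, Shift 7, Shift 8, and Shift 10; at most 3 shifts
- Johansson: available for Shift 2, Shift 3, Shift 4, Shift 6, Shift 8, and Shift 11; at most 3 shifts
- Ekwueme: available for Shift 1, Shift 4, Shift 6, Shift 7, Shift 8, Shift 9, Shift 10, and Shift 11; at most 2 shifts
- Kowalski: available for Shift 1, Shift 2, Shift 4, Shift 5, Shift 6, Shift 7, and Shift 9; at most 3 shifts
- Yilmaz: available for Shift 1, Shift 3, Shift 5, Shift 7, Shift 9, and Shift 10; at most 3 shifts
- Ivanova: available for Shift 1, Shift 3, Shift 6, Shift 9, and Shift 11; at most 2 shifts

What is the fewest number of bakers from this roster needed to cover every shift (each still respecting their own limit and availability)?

5

13 slots to fill and no one can take more than 3, so at least ⌈13/3⌉ = 5 bakers are needed.
Ghosh, Larsen, Johansson, Ekwueme, and Kowalski alone can cover everything: Shift 1→Larsen+Ekwueme, Shift 2→Ghosh, Shift 3→Ghosh, Shift 4→Johansson, Shift 5→Larsen, Shift 6→Kowalski, Shift 7→Kowalski, Shift 8→Johansson+Ekwueme, Shift 9→Kowalski, Shift 10→Larsen, Shift 11→Johansson.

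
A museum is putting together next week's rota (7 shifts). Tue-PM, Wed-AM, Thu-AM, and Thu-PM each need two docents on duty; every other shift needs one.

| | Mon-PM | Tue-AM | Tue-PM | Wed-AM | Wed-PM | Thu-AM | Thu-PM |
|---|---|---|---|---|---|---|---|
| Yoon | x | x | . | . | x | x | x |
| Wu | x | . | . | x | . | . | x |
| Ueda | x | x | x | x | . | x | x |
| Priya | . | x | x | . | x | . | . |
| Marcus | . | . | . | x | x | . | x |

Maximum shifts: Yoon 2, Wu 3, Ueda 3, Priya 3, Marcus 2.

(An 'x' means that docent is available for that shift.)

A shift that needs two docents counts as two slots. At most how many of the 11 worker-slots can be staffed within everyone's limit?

Total capacity across all docents is 2+3+3+3+2 = 13, and 11 slots are needed, so at most 11 can be filled.
An assignment achieving 11: Mon-PM→Yoon, Tue-AM→Ueda, Tue-PM→Ueda+Priya, Wed-AM→Wu+Marcus, Wed-PM→Priya, Thu-AM→Yoon+Ueda, Thu-PM→Wu+Marcus.
Loads: Yoon 2/2, Wu 2/3, Ueda 3/3, Priya 2/3, Marcus 2/2.

11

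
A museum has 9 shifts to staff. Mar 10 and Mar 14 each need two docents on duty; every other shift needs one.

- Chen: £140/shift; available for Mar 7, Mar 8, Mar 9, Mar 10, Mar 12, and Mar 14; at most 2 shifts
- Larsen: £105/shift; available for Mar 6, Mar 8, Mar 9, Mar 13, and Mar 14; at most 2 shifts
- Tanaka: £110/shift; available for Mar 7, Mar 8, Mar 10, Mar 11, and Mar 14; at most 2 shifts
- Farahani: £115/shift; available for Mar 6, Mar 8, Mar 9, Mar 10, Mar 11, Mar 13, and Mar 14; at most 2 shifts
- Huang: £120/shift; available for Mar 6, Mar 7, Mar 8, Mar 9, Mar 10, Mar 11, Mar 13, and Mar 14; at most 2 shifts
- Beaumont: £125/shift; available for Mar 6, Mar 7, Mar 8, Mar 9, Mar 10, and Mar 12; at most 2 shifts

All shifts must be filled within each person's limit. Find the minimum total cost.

£1290

Picking the cheapest available docent for each shift independently would cost £1205, but that ignores the shift limits.
An optimal schedule: Mar 6→Larsen, Mar 7→Tanaka, Mar 8→Farahani, Mar 9→Farahani, Mar 10→Huang+Beaumont, Mar 11→Tanaka, Mar 12→Beaumont, Mar 13→Larsen, Mar 14→Huang+Chen.
Total: 105 + 110 + 115 + 115 + 120 + 125 + 110 + 125 + 105 + 120 + 140 = £1290.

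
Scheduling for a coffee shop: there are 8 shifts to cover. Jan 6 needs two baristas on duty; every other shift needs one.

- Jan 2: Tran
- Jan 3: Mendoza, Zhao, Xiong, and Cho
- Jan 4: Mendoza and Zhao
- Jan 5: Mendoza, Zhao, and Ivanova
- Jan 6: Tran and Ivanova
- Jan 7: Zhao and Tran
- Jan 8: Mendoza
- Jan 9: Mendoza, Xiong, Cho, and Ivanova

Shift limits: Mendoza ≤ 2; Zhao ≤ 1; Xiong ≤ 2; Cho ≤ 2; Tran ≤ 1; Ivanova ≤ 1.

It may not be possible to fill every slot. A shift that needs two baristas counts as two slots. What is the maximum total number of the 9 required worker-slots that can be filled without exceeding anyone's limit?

Total capacity across all baristas is 2+1+2+2+1+1 = 9, and 9 slots are needed, so at most 9 can be filled.
Shifts {Jan 2, Jan 6} need 3 slots but only Tran and Ivanova are available for them, supplying at most 2 — so at least 1 slot must go unfilled.
An assignment achieving 7: Jan 2→Tran, Jan 3→Xiong, Jan 4→Mendoza, Jan 6→Ivanova, Jan 7→Zhao, Jan 8→Mendoza, Jan 9→Xiong.
Loads: Mendoza 2/2, Zhao 1/1, Xiong 2/2, Cho 0/2, Tran 1/1, Ivanova 1/1.

7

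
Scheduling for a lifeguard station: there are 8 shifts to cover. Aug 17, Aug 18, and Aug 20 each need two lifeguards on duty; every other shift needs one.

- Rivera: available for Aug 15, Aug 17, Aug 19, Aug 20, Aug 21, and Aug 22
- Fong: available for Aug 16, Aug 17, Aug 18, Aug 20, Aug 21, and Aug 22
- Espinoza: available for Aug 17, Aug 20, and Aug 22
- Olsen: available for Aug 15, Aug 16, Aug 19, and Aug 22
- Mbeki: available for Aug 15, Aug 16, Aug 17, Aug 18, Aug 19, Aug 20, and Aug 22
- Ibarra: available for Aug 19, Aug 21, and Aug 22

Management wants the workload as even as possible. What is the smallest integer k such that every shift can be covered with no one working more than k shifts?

2

With 6 lifeguards and 11 worker-slots to fill, someone must work at least ⌈11/6⌉ = 2 shifts, so k ≥ 2.
k = 2 works: Aug 15→Rivera, Aug 16→Fong, Aug 17→Rivera+Espinoza, Aug 18→Fong+Mbeki, Aug 19→Olsen, Aug 20→Espinoza+Mbeki, Aug 21→Ibarra, Aug 22→Olsen.
Loads: Rivera 2, Fong 2, Espinoza 2, Olsen 2, Mbeki 2, Ibarra 1 — all ≤ 2.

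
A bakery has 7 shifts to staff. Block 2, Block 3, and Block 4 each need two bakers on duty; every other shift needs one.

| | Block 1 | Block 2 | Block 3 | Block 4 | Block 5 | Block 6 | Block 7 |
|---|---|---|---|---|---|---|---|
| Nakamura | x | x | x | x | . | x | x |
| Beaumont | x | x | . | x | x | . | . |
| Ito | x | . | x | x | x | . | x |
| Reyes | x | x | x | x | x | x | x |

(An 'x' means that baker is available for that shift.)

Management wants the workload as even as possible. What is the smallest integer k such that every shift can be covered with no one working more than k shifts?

3

With 4 bakers and 10 worker-slots to fill, someone must work at least ⌈10/4⌉ = 3 shifts, so k ≥ 3.
k = 3 works: Block 1→Beaumont, Block 2→Nakamura+Beaumont, Block 3→Nakamura+Ito, Block 4→Ito+Reyes, Block 5→Beaumont, Block 6→Nakamura, Block 7→Ito.
Loads: Nakamura 3, Beaumont 3, Ito 3, Reyes 1 — all ≤ 3.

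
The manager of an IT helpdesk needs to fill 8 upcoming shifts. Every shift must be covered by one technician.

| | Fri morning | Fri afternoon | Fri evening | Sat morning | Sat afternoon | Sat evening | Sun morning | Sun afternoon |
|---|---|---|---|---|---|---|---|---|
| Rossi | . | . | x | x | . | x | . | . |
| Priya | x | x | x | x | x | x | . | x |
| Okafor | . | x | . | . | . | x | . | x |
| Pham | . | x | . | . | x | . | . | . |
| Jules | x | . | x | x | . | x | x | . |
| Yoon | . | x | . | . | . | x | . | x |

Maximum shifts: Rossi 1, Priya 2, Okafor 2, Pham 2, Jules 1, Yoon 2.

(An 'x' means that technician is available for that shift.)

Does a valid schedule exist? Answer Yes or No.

Sun morning can only be covered by Jules, so that assignment is forced.
One valid schedule: Fri morning→Priya, Fri afternoon→Okafor, Fri evening→Rossi, Sat morning→Priya, Sat afternoon→Pham, Sat evening→Yoon, Sun morning→Jules, Sun afternoon→Okafor.
Loads: Rossi 1/1, Priya 2/2, Okafor 2/2, Pham 1/2, Jules 1/1, Yoon 1/2 — all within limits.

Yes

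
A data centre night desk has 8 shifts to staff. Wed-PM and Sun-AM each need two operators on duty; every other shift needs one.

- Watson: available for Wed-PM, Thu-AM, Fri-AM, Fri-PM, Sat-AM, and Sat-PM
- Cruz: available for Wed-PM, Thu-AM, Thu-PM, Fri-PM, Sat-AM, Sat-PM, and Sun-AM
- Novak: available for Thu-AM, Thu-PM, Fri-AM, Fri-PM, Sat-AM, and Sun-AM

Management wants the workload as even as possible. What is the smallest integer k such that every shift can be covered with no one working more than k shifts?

With 3 operators and 10 worker-slots to fill, someone must work at least ⌈10/3⌉ = 4 shifts, so k ≥ 4.
k = 4 works: Wed-PM→Watson+Cruz, Thu-AM→Watson, Thu-PM→Cruz, Fri-AM→Watson, Fri-PM→Cruz, Sat-AM→Novak, Sat-PM→Watson, Sun-AM→Cruz+Novak.
Loads: Watson 4, Cruz 4, Novak 2 — all ≤ 4.

4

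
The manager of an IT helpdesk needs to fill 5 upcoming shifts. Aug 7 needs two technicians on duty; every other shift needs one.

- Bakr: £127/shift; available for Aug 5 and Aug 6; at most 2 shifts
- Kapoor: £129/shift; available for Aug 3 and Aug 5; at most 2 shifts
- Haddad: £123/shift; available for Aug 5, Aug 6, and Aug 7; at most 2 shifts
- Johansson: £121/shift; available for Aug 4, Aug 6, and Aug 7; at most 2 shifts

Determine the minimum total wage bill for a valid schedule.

£744

Aug 3 can only be covered by Kapoor, so that assignment is forced.
Aug 4 can only be covered by Johansson, so that assignment is forced.
Aug 7 can only be covered by Haddad and Johansson, so that assignment is forced.
Picking the cheapest available technician for each shift independently would cost £738, but that ignores the shift limits.
An optimal schedule: Aug 3→Kapoor, Aug 4→Johansson, Aug 5→Haddad, Aug 6→Bakr, Aug 7→Johansson+Haddad.
Total: 129 + 121 + 123 + 127 + 121 + 123 = £744.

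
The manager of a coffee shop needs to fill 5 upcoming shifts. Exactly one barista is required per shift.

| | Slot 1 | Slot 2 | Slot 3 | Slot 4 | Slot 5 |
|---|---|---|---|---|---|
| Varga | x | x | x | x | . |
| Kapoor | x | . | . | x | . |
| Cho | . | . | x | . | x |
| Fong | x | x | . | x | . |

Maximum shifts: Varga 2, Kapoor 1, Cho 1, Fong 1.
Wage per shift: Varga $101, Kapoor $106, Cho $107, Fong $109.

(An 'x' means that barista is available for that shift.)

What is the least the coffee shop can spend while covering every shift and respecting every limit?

$524

Slot 5 can only be covered by Cho, so that assignment is forced.
Picking the cheapest available barista for each shift independently would cost $511, but that ignores the shift limits.
An optimal schedule: Slot 1→Kapoor, Slot 2→Varga, Slot 3→Varga, Slot 4→Fong, Slot 5→Cho.
Total: 106 + 101 + 101 + 109 + 107 = $524.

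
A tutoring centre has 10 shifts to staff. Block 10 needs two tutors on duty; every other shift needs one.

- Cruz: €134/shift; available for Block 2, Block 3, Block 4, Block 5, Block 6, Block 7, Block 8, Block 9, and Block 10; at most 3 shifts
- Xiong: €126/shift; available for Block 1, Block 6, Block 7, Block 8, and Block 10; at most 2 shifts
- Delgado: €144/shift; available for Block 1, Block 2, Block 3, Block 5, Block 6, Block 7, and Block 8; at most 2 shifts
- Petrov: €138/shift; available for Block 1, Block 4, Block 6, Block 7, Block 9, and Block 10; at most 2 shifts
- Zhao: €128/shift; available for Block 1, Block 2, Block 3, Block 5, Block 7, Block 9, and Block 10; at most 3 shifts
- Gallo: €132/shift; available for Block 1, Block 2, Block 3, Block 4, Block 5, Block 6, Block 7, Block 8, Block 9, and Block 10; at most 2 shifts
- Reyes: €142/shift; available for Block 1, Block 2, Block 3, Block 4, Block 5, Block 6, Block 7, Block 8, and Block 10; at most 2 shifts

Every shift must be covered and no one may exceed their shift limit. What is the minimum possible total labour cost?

€1440

Picking the cheapest available tutor for each shift independently would cost €1402, but that ignores the shift limits.
An optimal schedule: Block 1→Xiong, Block 2→Zhao, Block 3→Zhao, Block 4→Gallo, Block 5→Gallo, Block 6→Cruz, Block 7→Cruz, Block 8→Xiong, Block 9→Zhao, Block 10→Cruz+Petrov.
Total: 126 + 128 + 128 + 132 + 132 + 134 + 134 + 126 + 128 + 134 + 138 = €1440.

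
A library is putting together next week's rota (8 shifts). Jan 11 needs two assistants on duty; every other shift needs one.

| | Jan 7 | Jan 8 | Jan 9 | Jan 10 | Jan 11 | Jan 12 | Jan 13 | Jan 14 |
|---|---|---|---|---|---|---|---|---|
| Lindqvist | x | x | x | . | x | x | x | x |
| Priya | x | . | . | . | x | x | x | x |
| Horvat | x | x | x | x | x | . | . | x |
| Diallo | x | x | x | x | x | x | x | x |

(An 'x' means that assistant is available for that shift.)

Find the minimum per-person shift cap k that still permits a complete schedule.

With 4 assistants and 9 worker-slots to fill, someone must work at least ⌈9/4⌉ = 3 shifts, so k ≥ 3.
k = 3 works: Jan 7→Priya, Jan 8→Lindqvist, Jan 9→Lindqvist, Jan 10→Horvat, Jan 11→Horvat+Diallo, Jan 12→Lindqvist, Jan 13→Priya, Jan 14→Priya.
Loads: Lindqvist 3, Priya 3, Horvat 2, Diallo 1 — all ≤ 3.

3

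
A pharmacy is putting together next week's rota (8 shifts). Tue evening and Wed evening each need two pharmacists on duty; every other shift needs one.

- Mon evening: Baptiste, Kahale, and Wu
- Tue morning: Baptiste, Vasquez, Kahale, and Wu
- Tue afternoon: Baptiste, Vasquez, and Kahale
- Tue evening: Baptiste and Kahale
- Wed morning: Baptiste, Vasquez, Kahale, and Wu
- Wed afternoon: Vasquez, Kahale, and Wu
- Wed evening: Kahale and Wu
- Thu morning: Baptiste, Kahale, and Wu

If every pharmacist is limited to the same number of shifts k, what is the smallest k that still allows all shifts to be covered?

With 4 pharmacists and 10 worker-slots to fill, someone must work at least ⌈10/4⌉ = 3 shifts, so k ≥ 3.
k = 3 works: Mon evening→Baptiste, Tue morning→Vasquez, Tue afternoon→Baptiste, Tue evening→Baptiste+Kahale, Wed morning→Vasquez, Wed afternoon→Vasquez, Wed evening→Kahale+Wu, Thu morning→Kahale.
Loads: Baptiste 3, Vasquez 3, Kahale 3, Wu 1 — all ≤ 3.

3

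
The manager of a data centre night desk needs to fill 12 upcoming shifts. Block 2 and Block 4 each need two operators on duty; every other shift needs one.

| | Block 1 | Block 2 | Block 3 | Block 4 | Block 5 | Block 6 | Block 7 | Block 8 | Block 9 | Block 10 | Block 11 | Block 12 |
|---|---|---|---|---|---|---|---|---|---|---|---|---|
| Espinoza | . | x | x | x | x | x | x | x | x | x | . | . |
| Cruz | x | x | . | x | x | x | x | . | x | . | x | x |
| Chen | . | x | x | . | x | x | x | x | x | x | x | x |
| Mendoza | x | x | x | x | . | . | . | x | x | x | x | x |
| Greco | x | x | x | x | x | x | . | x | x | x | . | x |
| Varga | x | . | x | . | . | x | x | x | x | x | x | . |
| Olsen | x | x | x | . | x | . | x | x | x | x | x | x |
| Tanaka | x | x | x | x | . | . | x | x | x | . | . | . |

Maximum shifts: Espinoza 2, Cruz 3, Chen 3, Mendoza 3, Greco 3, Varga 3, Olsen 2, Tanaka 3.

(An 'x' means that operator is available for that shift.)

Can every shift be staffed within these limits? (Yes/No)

One valid schedule: Block 1→Cruz, Block 2→Greco+Olsen, Block 3→Chen, Block 4→Mendoza+Greco, Block 5→Espinoza, Block 6→Espinoza, Block 7→Chen, Block 8→Mendoza, Block 9→Mendoza, Block 10→Chen, Block 11→Cruz, Block 12→Cruz.
Loads: Espinoza 2/2, Cruz 3/3, Chen 3/3, Mendoza 3/3, Greco 2/3, Varga 0/3, Olsen 1/2, Tanaka 0/3 — all within limits.

Yes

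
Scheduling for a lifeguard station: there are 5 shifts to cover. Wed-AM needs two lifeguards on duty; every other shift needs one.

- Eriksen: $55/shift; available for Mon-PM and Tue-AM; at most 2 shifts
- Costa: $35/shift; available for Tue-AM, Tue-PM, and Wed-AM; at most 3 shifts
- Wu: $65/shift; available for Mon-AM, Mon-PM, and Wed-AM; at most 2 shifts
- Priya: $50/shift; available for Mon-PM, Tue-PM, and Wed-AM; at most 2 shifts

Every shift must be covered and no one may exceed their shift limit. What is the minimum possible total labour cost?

$270

Mon-AM can only be covered by Wu, so that assignment is forced.
Picking the cheapest available lifeguard for each shift independently would cost $270, and that bound is achievable.
An optimal schedule: Mon-AM→Wu, Mon-PM→Priya, Tue-AM→Costa, Tue-PM→Costa, Wed-AM→Costa+Priya.
Total: 65 + 50 + 35 + 35 + 35 + 50 = $270.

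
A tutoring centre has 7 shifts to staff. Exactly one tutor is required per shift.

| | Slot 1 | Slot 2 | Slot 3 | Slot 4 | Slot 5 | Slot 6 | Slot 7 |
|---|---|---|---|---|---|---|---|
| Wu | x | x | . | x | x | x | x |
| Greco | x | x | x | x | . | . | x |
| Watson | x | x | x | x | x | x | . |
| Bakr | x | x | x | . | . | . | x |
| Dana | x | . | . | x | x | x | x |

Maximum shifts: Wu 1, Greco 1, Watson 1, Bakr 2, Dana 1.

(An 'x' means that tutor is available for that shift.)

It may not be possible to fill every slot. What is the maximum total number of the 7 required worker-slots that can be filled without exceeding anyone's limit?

Total capacity across all tutors is 1+1+1+2+1 = 6, and 7 slots are needed, so at most 6 can be filled.
An assignment achieving 6: Slot 2→Bakr, Slot 3→Greco, Slot 4→Dana, Slot 5→Wu, Slot 6→Watson, Slot 7→Bakr.
Loads: Wu 1/1, Greco 1/1, Watson 1/1, Bakr 2/2, Dana 1/1.

6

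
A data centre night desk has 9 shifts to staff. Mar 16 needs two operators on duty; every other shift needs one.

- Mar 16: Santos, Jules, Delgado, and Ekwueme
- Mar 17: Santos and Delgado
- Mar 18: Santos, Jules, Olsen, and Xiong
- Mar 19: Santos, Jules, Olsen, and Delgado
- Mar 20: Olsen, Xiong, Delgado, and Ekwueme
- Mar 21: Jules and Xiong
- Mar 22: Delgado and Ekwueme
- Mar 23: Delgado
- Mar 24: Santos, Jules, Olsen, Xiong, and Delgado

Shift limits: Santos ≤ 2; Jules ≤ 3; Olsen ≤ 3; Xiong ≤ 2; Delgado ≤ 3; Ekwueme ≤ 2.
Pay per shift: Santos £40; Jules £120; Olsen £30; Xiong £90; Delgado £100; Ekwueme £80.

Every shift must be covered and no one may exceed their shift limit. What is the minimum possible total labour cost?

£610

Mar 23 can only be covered by Delgado, so that assignment is forced.
Picking the cheapest available operator for each shift independently would cost £550, but that ignores the shift limits.
An optimal schedule: Mar 16→Santos+Ekwueme, Mar 17→Santos, Mar 18→Olsen, Mar 19→Olsen, Mar 20→Olsen, Mar 21→Xiong, Mar 22→Ekwueme, Mar 23→Delgado, Mar 24→Xiong.
Total: 40 + 80 + 40 + 30 + 30 + 30 + 90 + 80 + 100 + 90 = £610.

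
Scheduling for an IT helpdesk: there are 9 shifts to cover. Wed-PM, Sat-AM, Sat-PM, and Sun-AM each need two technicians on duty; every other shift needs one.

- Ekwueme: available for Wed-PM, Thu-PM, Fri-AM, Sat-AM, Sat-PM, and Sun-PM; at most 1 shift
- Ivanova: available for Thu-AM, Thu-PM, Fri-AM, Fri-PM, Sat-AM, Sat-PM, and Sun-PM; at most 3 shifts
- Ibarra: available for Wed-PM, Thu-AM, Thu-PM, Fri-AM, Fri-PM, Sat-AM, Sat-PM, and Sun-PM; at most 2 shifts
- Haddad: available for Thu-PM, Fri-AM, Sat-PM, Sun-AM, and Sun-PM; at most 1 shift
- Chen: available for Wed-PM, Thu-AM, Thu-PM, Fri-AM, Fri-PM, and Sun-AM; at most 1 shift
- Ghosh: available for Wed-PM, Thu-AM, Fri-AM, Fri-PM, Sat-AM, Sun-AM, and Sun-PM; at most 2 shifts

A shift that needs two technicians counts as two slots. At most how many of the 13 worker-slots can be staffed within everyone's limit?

10

Total capacity across all technicians is 1+3+2+1+1+2 = 10, and 13 slots are needed, so at most 10 can be filled.
An assignment achieving 10: Wed-PM→Ekwueme+Ibarra, Thu-AM→Ivanova, Fri-AM→Ghosh, Fri-PM→Ivanova, Sat-AM→Ivanova+Ibarra, Sun-AM→Haddad+Chen, Sun-PM→Ghosh.
Loads: Ekwueme 1/1, Ivanova 3/3, Ibarra 2/2, Haddad 1/1, Chen 1/1, Ghosh 2/2.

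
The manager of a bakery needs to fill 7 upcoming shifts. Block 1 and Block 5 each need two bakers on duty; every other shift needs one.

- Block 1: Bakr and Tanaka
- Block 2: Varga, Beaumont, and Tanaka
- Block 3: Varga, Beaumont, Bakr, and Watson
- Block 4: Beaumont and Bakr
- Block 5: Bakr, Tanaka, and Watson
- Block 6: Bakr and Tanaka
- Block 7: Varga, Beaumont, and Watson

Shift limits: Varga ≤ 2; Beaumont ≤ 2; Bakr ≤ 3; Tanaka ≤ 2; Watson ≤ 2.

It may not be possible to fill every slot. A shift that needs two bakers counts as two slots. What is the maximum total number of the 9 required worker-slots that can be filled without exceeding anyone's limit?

Total capacity across all bakers is 2+2+3+2+2 = 11, and 9 slots are needed, so at most 9 can be filled.
An assignment achieving 9: Block 1→Bakr+Tanaka, Block 2→Varga, Block 3→Beaumont, Block 4→Beaumont, Block 5→Bakr+Tanaka, Block 6→Bakr, Block 7→Varga.
Loads: Varga 2/2, Beaumont 2/2, Bakr 3/3, Tanaka 2/2, Watson 0/2.

9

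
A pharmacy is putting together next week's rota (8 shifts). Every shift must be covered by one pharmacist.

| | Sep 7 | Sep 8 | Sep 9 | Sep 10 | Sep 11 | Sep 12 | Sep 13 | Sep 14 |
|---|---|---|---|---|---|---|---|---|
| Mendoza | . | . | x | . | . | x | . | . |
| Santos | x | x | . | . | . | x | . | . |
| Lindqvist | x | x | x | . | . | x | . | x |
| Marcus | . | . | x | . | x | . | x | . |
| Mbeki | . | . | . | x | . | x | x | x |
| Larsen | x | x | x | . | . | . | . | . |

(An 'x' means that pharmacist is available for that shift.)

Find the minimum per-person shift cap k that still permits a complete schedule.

With 6 pharmacists and 8 worker-slots to fill, someone must work at least ⌈8/6⌉ = 2 shifts, so k ≥ 2.
k = 2 works: Sep 7→Santos, Sep 8→Santos, Sep 9→Mendoza, Sep 10→Mbeki, Sep 11→Marcus, Sep 12→Mendoza, Sep 13→Marcus, Sep 14→Lindqvist.
Loads: Mendoza 2, Santos 2, Lindqvist 1, Marcus 2, Mbeki 1, Larsen 0 — all ≤ 2.

2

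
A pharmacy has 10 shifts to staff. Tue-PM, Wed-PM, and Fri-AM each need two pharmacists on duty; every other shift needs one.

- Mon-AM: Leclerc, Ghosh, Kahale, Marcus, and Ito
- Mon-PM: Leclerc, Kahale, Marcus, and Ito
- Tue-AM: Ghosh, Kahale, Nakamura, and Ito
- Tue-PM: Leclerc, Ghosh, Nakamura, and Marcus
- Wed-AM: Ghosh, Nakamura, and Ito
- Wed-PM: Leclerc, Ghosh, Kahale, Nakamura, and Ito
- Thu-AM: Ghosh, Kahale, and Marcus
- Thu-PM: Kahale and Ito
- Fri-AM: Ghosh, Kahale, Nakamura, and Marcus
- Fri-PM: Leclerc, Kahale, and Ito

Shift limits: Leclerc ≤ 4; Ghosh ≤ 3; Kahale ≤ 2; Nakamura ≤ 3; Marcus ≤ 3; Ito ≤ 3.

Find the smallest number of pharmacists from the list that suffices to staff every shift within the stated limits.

13 slots to fill and no one can take more than 4, so at least ⌈13/4⌉ = 4 pharmacists are needed.
Leclerc, Ghosh, Nakamura, and Ito alone can cover everything: Mon-AM→Leclerc, Mon-PM→Leclerc, Tue-AM→Ghosh, Tue-PM→Leclerc+Nakamura, Wed-AM→Ito, Wed-PM→Nakamura+Ito, Thu-AM→Ghosh, Thu-PM→Ito, Fri-AM→Ghosh+Nakamura, Fri-PM→Leclerc.

4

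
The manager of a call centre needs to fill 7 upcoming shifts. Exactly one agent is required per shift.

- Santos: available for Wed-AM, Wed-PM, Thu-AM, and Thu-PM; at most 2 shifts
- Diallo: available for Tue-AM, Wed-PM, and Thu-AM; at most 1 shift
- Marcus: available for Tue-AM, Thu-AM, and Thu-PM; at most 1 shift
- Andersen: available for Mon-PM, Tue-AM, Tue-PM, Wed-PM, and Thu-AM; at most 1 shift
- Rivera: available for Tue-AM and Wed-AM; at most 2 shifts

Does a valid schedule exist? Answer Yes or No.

No

Total capacity is 7 and 7 slots are needed, so capacity alone doesn't rule it out.
Shifts {Mon-PM, Tue-PM} need 2 worker-slots in total, but the agents available for any of those shifts (Andersen) can supply at most 1 among them. So no valid schedule exists.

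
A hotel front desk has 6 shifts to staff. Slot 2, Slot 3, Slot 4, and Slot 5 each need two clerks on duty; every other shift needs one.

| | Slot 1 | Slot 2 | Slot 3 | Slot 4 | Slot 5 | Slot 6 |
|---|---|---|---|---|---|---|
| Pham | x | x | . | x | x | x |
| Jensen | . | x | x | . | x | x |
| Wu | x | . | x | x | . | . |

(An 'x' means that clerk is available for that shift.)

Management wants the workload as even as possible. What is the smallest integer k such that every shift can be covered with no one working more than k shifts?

4

With 3 clerks and 10 worker-slots to fill, someone must work at least ⌈10/3⌉ = 4 shifts, so k ≥ 4.
k = 4 works: Slot 1→Pham, Slot 2→Pham+Jensen, Slot 3→Jensen+Wu, Slot 4→Pham+Wu, Slot 5→Pham+Jensen, Slot 6→Jensen.
Loads: Pham 4, Jensen 4, Wu 2 — all ≤ 4.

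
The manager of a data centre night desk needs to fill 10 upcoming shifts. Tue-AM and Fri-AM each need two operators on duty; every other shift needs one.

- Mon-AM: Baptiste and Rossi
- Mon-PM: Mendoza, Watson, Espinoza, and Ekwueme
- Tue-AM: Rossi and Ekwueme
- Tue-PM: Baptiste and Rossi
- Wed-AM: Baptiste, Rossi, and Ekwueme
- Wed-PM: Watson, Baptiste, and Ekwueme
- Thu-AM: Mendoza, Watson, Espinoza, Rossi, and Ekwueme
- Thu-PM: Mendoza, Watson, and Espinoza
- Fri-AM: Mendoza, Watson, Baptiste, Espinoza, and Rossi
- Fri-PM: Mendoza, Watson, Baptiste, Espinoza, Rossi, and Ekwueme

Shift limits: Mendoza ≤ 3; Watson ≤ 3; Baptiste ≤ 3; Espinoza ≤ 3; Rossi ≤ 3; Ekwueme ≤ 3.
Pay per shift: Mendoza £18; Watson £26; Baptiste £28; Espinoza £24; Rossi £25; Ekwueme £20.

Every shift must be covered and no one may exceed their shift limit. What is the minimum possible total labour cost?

Tue-AM can only be covered by Rossi and Ekwueme, so that assignment is forced.
Picking the cheapest available operator for each shift independently would cost £249, but that ignores the shift limits.
An optimal schedule: Mon-AM→Rossi, Mon-PM→Mendoza, Tue-AM→Ekwueme+Rossi, Tue-PM→Rossi, Wed-AM→Ekwueme, Wed-PM→Ekwueme, Thu-AM→Espinoza, Thu-PM→Mendoza, Fri-AM→Mendoza+Espinoza, Fri-PM→Espinoza.
Total: 25 + 18 + 20 + 25 + 25 + 20 + 20 + 24 + 18 + 18 + 24 + 24 = £261.

£261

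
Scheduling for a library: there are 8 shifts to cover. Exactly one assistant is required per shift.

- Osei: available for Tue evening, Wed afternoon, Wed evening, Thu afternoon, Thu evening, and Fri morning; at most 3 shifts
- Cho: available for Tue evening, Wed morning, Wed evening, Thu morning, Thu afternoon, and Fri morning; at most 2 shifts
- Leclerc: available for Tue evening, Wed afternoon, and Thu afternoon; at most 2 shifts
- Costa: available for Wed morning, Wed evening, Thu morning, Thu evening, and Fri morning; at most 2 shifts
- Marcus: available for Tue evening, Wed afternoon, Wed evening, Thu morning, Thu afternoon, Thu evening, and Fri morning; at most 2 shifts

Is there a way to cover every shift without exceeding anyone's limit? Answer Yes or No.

One valid schedule: Tue evening→Osei, Wed morning→Cho, Wed afternoon→Osei, Wed evening→Costa, Thu morning→Cho, Thu afternoon→Leclerc, Thu evening→Osei, Fri morning→Costa.
Loads: Osei 3/3, Cho 2/2, Leclerc 1/2, Costa 2/2, Marcus 0/2 — all within limits.

Yes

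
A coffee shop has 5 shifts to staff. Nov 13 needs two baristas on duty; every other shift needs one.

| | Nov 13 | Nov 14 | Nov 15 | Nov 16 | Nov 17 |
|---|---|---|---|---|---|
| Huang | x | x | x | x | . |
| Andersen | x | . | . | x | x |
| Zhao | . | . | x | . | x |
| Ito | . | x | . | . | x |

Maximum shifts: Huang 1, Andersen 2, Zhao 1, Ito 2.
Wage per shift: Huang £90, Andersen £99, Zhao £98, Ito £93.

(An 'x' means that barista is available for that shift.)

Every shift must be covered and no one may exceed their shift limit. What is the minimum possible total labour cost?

£572

Nov 13 can only be covered by Huang and Andersen, so that assignment is forced.
Picking the cheapest available barista for each shift independently would cost £552, but that ignores the shift limits.
An optimal schedule: Nov 13→Huang+Andersen, Nov 14→Ito, Nov 15→Zhao, Nov 16→Andersen, Nov 17→Ito.
Total: 90 + 99 + 93 + 98 + 99 + 93 = £572.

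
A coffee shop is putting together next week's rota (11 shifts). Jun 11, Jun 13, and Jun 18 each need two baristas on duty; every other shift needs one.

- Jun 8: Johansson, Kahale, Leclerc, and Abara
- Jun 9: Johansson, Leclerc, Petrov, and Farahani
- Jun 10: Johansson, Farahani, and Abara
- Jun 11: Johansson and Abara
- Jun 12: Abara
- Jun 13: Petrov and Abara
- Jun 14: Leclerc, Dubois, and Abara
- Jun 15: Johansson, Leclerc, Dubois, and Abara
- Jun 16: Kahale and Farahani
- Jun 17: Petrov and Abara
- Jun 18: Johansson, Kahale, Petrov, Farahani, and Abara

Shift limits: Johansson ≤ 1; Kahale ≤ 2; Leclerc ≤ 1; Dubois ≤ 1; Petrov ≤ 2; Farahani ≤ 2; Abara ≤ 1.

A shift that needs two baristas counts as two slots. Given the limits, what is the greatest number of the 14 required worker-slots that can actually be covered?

Total capacity across all baristas is 1+2+1+1+2+2+1 = 10, and 14 slots are needed, so at most 10 can be filled.
An assignment achieving 10: Jun 8→Kahale, Jun 9→Farahani, Jun 10→Farahani, Jun 11→Johansson, Jun 12→Abara, Jun 13→Petrov, Jun 14→Leclerc, Jun 15→Dubois, Jun 16→Kahale, Jun 17→Petrov.
Loads: Johansson 1/1, Kahale 2/2, Leclerc 1/1, Dubois 1/1, Petrov 2/2, Farahani 2/2, Abara 1/1.

10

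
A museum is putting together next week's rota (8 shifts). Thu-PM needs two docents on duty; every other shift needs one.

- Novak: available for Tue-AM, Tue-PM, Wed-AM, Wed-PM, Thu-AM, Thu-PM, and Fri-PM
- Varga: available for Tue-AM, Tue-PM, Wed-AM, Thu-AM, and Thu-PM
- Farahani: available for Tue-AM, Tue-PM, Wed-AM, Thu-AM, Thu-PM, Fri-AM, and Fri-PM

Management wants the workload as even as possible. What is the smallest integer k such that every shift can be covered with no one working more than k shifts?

3

With 3 docents and 9 worker-slots to fill, someone must work at least ⌈9/3⌉ = 3 shifts, so k ≥ 3.
k = 3 works: Tue-AM→Novak, Tue-PM→Varga, Wed-AM→Varga, Wed-PM→Novak, Thu-AM→Farahani, Thu-PM→Varga+Farahani, Fri-AM→Farahani, Fri-PM→Novak.
Loads: Novak 3, Varga 3, Farahani 3 — all ≤ 3.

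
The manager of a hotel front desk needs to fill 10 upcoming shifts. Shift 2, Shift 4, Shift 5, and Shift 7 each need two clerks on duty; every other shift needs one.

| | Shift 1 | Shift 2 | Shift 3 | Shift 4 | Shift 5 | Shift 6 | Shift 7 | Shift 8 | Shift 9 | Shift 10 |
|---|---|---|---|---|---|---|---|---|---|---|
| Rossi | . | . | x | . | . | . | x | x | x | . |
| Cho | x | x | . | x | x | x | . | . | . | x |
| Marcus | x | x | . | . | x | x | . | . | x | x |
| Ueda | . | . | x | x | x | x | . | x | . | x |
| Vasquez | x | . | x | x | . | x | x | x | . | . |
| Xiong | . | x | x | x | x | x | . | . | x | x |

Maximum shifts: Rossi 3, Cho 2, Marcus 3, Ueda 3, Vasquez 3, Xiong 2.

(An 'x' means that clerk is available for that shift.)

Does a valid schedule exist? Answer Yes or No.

Shift 7 can only be covered by Rossi and Vasquez, so that assignment is forced.
One valid schedule: Shift 1→Cho, Shift 2→Cho+Marcus, Shift 3→Ueda, Shift 4→Ueda+Vasquez, Shift 5→Ueda+Xiong, Shift 6→Marcus, Shift 7→Rossi+Vasquez, Shift 8→Rossi, Shift 9→Rossi, Shift 10→Marcus.
Loads: Rossi 3/3, Cho 2/2, Marcus 3/3, Ueda 3/3, Vasquez 2/3, Xiong 1/2 — all within limits.

Yes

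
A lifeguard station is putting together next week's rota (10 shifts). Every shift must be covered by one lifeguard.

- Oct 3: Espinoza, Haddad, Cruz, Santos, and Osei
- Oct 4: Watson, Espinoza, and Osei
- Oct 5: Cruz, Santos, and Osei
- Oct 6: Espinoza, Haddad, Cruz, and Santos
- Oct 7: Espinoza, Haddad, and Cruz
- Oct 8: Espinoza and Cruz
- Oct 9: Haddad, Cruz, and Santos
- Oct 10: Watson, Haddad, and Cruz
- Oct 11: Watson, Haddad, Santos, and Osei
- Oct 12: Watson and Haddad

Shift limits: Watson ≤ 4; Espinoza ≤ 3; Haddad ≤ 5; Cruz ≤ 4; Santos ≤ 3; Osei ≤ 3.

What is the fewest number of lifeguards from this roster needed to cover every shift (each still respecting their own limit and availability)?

10 slots to fill and no one can take more than 5, so at least ⌈10/5⌉ = 2 lifeguards are needed.
Any 2 lifeguards together have capacity at most 5+4 = 9 < 10 slots, so 2 can never suffice.
Watson, Espinoza, and Cruz alone can cover everything: Oct 3→Espinoza, Oct 4→Watson, Oct 5→Cruz, Oct 6→Espinoza, Oct 7→Espinoza, Oct 8→Cruz, Oct 9→Cruz, Oct 10→Watson, Oct 11→Watson, Oct 12→Watson.

3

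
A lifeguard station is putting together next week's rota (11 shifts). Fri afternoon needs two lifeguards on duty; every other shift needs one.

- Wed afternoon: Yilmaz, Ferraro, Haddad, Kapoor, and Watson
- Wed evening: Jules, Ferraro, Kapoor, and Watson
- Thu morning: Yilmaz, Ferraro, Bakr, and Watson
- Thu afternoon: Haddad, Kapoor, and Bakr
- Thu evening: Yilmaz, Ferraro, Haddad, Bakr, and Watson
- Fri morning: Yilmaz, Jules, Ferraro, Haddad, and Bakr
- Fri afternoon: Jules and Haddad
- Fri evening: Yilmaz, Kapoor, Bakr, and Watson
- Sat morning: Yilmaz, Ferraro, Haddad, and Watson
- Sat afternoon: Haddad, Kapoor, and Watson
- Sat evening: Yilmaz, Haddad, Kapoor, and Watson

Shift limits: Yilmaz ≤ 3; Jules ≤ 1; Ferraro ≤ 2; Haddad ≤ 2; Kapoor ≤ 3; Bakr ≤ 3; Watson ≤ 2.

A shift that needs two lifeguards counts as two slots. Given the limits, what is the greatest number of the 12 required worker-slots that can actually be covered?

12

Total capacity across all lifeguards is 3+1+2+2+3+3+2 = 16, and 12 slots are needed, so at most 12 can be filled.
An assignment achieving 12: Wed afternoon→Ferraro, Wed evening→Ferraro, Thu morning→Yilmaz, Thu afternoon→Haddad, Thu evening→Bakr, Fri morning→Bakr, Fri afternoon→Jules+Haddad, Fri evening→Yilmaz, Sat morning→Yilmaz, Sat afternoon→Kapoor, Sat evening→Kapoor.
Loads: Yilmaz 3/3, Jules 1/1, Ferraro 2/2, Haddad 2/2, Kapoor 2/3, Bakr 2/3, Watson 0/2.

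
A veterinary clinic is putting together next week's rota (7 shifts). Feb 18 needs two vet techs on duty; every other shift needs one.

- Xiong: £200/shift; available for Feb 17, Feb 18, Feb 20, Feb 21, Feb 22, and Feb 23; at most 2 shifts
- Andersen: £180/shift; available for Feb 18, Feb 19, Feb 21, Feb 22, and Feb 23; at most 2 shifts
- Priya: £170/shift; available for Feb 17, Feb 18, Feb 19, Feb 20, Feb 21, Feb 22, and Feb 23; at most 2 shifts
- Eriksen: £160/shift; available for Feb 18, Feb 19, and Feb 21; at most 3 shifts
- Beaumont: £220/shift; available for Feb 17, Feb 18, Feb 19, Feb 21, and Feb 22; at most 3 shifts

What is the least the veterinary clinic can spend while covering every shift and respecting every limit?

£1380

Picking the cheapest available vet tech for each shift independently would cost £1330, but that ignores the shift limits.
An optimal schedule: Feb 17→Priya, Feb 18→Eriksen+Xiong, Feb 19→Eriksen, Feb 20→Priya, Feb 21→Eriksen, Feb 22→Andersen, Feb 23→Andersen.
Total: 170 + 160 + 200 + 160 + 170 + 160 + 180 + 180 = £1380.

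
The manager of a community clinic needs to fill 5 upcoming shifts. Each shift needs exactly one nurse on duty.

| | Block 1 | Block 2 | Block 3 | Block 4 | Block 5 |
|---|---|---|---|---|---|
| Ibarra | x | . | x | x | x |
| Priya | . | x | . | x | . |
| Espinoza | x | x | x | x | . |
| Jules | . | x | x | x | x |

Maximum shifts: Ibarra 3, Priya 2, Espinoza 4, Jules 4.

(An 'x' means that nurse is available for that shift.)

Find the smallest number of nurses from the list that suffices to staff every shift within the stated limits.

2

5 slots to fill and no one can take more than 4, so at least ⌈5/4⌉ = 2 nurses are needed.
Ibarra and Priya alone can cover everything: Block 1→Ibarra, Block 2→Priya, Block 3→Ibarra, Block 4→Priya, Block 5→Ibarra.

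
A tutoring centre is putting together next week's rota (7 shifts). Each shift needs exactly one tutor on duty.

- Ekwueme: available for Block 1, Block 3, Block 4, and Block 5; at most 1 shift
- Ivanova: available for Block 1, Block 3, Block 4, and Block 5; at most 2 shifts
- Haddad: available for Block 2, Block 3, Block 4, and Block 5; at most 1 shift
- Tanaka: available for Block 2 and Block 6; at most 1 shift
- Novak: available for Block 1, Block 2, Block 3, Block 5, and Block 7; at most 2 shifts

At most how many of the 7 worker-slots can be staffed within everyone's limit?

Total capacity across all tutors is 1+2+1+1+2 = 7, and 7 slots are needed, so at most 7 can be filled.
An assignment achieving 7: Block 1→Ekwueme, Block 2→Haddad, Block 3→Ivanova, Block 4→Ivanova, Block 5→Novak, Block 6→Tanaka, Block 7→Novak.
Loads: Ekwueme 1/1, Ivanova 2/2, Haddad 1/1, Tanaka 1/1, Novak 2/2.

7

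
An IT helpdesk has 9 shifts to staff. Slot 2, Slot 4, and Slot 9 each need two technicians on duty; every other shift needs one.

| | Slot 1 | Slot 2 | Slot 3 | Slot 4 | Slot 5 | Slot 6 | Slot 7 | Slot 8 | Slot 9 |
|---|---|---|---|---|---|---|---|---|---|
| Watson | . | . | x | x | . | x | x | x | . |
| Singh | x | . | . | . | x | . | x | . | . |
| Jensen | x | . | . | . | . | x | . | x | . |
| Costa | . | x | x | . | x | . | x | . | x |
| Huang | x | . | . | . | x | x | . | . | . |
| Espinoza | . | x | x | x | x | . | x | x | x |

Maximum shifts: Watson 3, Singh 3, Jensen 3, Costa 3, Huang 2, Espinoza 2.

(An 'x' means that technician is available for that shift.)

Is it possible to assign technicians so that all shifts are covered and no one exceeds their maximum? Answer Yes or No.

Total capacity is 16 and 12 slots are needed, so capacity alone doesn't rule it out.
Shifts {Slot 2, Slot 4, Slot 9} need 6 worker-slots in total, but the technicians available for any of those shifts (Watson, Costa, and Espinoza) can supply at most 5 among them. So no valid schedule exists.

No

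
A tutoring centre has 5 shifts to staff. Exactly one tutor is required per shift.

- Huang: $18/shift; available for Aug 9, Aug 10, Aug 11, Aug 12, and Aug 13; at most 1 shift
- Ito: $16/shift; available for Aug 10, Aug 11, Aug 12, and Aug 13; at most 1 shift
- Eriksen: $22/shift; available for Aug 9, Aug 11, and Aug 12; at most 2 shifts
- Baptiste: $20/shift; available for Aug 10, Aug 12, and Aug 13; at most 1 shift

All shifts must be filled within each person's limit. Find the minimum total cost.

Picking the cheapest available tutor for each shift independently would cost $82, but that ignores the shift limits.
An optimal schedule: Aug 9→Huang, Aug 10→Ito, Aug 11→Eriksen, Aug 12→Eriksen, Aug 13→Baptiste.
Total: 18 + 16 + 22 + 22 + 20 = $98.

$98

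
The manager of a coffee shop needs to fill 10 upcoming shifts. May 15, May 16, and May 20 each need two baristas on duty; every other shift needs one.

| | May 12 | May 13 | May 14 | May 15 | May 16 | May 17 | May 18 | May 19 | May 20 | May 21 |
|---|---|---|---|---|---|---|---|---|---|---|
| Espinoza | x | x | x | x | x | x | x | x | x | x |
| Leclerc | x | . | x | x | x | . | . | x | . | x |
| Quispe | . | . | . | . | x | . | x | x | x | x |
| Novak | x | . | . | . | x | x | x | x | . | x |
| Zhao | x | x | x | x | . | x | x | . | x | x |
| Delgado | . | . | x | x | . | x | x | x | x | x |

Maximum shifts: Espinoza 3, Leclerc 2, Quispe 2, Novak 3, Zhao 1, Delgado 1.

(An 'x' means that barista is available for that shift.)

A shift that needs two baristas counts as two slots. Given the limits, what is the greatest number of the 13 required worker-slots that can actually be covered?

12

Total capacity across all baristas is 3+2+2+3+1+1 = 12, and 13 slots are needed, so at most 12 can be filled.
An assignment achieving 12: May 12→Espinoza, May 13→Espinoza, May 14→Espinoza, May 15→Leclerc+Zhao, May 16→Leclerc+Quispe, May 17→Novak, May 18→Novak, May 19→Novak, May 20→Quispe+Delgado.
Loads: Espinoza 3/3, Leclerc 2/2, Quispe 2/2, Novak 3/3, Zhao 1/1, Delgado 1/1.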